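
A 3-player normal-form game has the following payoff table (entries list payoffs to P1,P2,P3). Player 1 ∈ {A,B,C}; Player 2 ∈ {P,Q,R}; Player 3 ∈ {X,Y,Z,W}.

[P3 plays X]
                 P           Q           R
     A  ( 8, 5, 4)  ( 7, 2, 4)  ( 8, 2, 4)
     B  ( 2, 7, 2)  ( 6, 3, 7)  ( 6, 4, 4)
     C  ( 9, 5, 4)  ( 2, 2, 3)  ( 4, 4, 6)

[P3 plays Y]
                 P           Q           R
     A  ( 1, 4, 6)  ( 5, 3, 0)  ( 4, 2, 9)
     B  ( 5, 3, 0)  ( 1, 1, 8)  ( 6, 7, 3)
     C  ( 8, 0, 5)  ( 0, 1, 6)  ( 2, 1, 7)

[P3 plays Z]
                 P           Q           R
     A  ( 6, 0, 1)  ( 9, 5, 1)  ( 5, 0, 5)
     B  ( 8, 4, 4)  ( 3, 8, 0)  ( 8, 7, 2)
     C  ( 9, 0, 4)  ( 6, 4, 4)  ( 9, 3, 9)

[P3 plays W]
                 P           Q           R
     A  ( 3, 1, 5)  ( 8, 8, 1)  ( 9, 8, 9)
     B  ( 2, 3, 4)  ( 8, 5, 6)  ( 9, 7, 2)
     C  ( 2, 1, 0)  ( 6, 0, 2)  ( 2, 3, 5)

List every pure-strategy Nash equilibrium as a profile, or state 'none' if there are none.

(A,P,X): not NE [P1→C gives 9>8; P3→Y gives 6>4]
(A,P,Y): not NE [P1→C gives 8>1]
(A,P,Z): not NE [P1→C gives 9>6; P2→Q gives 5>0; P3→Y gives 6>1]
(A,P,W): not NE [P2→R gives 8>1; P3→Y gives 6>5]
(A,Q,X): not NE [P2→P gives 5>2]
(A,Q,Y): not NE [P2→P gives 4>3; P3→X gives 4>0]
(A,Q,Z): not NE [P3→X gives 4>1]
(A,Q,W): not NE [P3→X gives 4>1]
(A,R,X): not NE [P2→P gives 5>2; P3→W gives 9>4]
(A,R,Y): not NE [P1→B gives 6>4; P2→P gives 4>2]
(A,R,Z): not NE [P1→C gives 9>5; P2→Q gives 5>0; P3→W gives 9>5]
(A,R,W): NE
(B,P,X): not NE [P1→C gives 9>2; P3→W gives 4>2]
(B,P,Y): not NE [P1→C gives 8>5; P2→R gives 7>3; P3→W gives 4>0]
(B,P,Z): not NE [P1→C gives 9>8; P2→Q gives 8>4]
(B,P,W): not NE [P1→A gives 3>2; P2→R gives 7>3]
(B,Q,X): not NE [P1→A gives 7>6; P2→P gives 7>3; P3→Y gives 8>7]
(B,Q,Y): not NE [P1→A gives 5>1; P2→R gives 7>1]
(B,Q,Z): not NE [P1→A gives 9>3; P3→Y gives 8>0]
(B,Q,W): not NE [P2→R gives 7>5; P3→Y gives 8>6]
(B,R,X): not NE [P1→A gives 8>6; P2→P gives 7>4]
(B,R,Y): not NE [P3→X gives 4>3]
(B,R,Z): not NE [P1→C gives 9>8; P2→Q gives 8>7; P3→X gives 4>2]
(B,R,W): not NE [P3→X gives 4>2]
(C,P,X): not NE [P3→Y gives 5>4]
(C,P,Y): not NE [P2→R gives 1>0]
(C,P,Z): not NE [P2→Q gives 4>0; P3→Y gives 5>4]
(C,P,W): not NE [P1→A gives 3>2; P2→R gives 3>1; P3→Y gives 5>0]
(C,Q,X): not NE [P1→A gives 7>2; P2→P gives 5>2; P3→Y gives 6>3]
(C,Q,Y): not NE [P1→A gives 5>0]
(C,Q,Z): not NE [P1→A gives 9>6; P3→Y gives 6>4]
(C,Q,W): not NE [P1→B gives 8>6; P2→R gives 3>0; P3→Y gives 6>2]
(C,R,X): not NE [P1→A gives 8>4; P2→P gives 5>4; P3→Z gives 9>6]
(C,R,Y): not NE [P1→B gives 6>2; P3→Z gives 9>7]
(C,R,Z): not NE [P2→Q gives 4>3]
(C,R,W): not NE [P1→B gives 9>2; P3→Z gives 9>5]

Nash profiles: (A,R,W)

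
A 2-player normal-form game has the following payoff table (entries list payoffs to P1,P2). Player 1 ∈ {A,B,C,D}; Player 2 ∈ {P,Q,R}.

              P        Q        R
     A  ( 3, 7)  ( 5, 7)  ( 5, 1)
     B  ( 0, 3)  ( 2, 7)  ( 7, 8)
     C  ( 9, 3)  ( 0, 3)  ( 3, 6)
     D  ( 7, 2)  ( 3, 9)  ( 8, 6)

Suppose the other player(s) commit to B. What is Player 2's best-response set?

BR_2 = {R}

u_2(P vs B) = 3
u_2(Q vs B) = 7
u_2(R vs B) = 8
max payoff 8 at {R}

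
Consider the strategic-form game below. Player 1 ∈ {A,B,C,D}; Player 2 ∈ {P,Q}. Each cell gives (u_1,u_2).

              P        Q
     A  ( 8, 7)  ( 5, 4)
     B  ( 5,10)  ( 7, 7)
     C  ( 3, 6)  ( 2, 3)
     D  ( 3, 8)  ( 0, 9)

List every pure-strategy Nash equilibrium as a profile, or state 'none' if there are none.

NE set: (A,P)

(A,P): NE
(A,Q): not NE [P1→B gives 7>5; P2→P gives 7>4]
(B,P): not NE [P1→A gives 8>5]
(B,Q): not NE [P2→P gives 10>7]
(C,P): not NE [P1→A gives 8>3]
(C,Q): not NE [P1→B gives 7>2; P2→P gives 6>3]
(D,P): not NE [P1→A gives 8>3; P2→Q gives 9>8]
(D,Q): not NE [P1→B gives 7>0]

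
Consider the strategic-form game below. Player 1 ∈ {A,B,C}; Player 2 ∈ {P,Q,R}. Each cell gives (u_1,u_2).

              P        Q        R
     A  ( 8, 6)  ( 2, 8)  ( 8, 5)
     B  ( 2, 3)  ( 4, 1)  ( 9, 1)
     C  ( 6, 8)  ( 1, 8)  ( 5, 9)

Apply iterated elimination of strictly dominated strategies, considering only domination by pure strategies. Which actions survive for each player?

P1 drop C (A beats it: P:8>6 Q:2>1 R:8>5)
P2 drop R (P beats it: A:6>5 B:3>1)
P1→{A,B} P2→{P,Q}

Remaining: P1:{A,B} P2:{P,Q}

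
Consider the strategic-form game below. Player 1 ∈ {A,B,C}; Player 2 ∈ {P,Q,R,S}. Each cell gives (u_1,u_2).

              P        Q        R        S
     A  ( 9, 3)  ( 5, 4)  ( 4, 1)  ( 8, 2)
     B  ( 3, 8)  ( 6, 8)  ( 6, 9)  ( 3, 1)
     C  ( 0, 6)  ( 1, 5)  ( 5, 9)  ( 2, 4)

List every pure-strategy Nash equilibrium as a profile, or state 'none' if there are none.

PSNE = {(B,R)}

(A,P): not NE [P2→Q gives 4>3]
(A,Q): not NE [P1→B gives 6>5]
(A,R): not NE [P1→B gives 6>4; P2→Q gives 4>1]
(A,S): not NE [P2→Q gives 4>2]
(B,P): not NE [P1→A gives 9>3; P2→R gives 9>8]
(B,Q): not NE [P2→R gives 9>8]
(B,R): NE
(B,S): not NE [P1→A gives 8>3; P2→R gives 9>1]
(C,P): not NE [P1→A gives 9>0; P2→R gives 9>6]
(C,Q): not NE [P1→B gives 6>1; P2→R gives 9>5]
(C,R): not NE [P1→B gives 6>5]
(C,S): not NE [P1→A gives 8>2; P2→R gives 9>4]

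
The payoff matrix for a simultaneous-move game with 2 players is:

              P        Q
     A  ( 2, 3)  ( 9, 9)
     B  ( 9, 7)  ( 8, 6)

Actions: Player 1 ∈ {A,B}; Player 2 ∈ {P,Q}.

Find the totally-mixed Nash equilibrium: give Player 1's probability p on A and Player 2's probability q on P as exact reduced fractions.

P1 indiff ⇒ q·2+(1-q)·9 = q·9+(1-q)·8 ⇒ q(-7) = (1-q)(-1) ⇒ q = 1/8
P2 indiff ⇒ p·3+(1-p)·7 = p·9+(1-p)·6 ⇒ p(-6) = (1-p)(-1) ⇒ p = 1/7

(p,q) = (1/7, 1/8)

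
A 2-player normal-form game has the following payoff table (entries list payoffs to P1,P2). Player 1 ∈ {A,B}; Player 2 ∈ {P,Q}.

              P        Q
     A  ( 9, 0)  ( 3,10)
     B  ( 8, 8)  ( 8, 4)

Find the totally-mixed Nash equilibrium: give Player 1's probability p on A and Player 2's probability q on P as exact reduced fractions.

p=2/7, q=5/6

P1 indiff ⇒ q·9+(1-q)·3 = q·8+(1-q)·8 ⇒ q(1) = (1-q)(5) ⇒ q = 5/6
P2 indiff ⇒ p·0+(1-p)·8 = p·10+(1-p)·4 ⇒ p(-10) = (1-p)(-4) ⇒ p = 2/7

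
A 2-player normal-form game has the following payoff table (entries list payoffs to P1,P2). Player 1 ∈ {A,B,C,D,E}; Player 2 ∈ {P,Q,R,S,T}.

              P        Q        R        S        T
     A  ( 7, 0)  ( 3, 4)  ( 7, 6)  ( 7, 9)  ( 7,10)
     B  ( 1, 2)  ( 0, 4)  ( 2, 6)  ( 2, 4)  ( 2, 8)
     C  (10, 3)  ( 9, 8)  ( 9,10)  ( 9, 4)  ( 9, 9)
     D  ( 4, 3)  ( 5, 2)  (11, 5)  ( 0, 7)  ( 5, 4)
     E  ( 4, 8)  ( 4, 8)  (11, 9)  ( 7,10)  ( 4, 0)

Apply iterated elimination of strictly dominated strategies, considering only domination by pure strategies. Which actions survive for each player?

P1 drop A (C beats it: P:10>7 Q:9>3 R:9>7 S:9>7 T:9>7)
P1 drop B (C beats it: P:10>1 Q:9>0 R:9>2 S:9>2 T:9>2)
P2 drop P (R beats it: C:10>3 D:5>3 E:9>8)
P2 drop Q (R beats it: C:10>8 D:5>2 E:9>8)
P2 drop T (R beats it: C:10>9 D:5>4 E:9>0)
P1→{C,D,E} P2→{R,S}

IESDS → P1:{C,D,E} P2:{R,S}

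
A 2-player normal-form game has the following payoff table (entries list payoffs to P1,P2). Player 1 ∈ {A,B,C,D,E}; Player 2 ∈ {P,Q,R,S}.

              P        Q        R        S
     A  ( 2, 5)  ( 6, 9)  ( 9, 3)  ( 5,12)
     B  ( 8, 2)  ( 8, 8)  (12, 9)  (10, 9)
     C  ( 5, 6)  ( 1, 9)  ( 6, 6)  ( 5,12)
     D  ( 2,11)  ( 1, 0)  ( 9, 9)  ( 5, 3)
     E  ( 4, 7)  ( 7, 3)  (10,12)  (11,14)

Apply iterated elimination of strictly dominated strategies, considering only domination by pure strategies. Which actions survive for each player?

P1 drop A (B beats it: P:8>2 Q:8>6 R:12>9 S:10>5)
P1 drop C (B beats it: P:8>5 Q:8>1 R:12>6 S:10>5)
P1 drop D (B beats it: P:8>2 Q:8>1 R:12>9 S:10>5)
P2 drop P (R beats it: B:9>2 E:12>7)
P2 drop Q (R beats it: B:9>8 E:12>3)
P1→{B,E} P2→{R,S}

Remaining: P1:{B,E} P2:{R,S}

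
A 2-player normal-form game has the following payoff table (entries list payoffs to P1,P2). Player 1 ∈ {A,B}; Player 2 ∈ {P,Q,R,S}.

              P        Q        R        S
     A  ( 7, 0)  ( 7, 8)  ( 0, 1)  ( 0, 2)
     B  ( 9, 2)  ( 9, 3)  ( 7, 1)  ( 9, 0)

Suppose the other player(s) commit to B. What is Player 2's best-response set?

u_2(P vs B) = 2
u_2(Q vs B) = 3
u_2(R vs B) = 1
u_2(S vs B) = 0
max payoff 3 at {Q}

BR_2 = {Q}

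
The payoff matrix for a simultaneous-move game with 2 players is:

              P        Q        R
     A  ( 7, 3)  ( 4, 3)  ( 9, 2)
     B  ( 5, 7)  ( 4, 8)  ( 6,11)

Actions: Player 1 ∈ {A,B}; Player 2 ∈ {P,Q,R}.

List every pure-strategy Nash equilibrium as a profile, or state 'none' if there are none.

(A,P): NE
(A,Q): NE
(A,R): not NE [P2→Q gives 3>2]
(B,P): not NE [P1→A gives 7>5; P2→R gives 11>7]
(B,Q): not NE [P2→R gives 11>8]
(B,R): not NE [P1→A gives 9>6]

NE set: (A,P), (A,Q)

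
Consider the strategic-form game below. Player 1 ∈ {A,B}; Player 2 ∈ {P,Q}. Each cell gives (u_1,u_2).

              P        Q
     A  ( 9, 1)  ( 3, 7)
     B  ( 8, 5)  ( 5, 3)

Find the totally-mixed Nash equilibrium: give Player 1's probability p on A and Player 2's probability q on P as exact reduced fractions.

P1 mixes 1/4 on A; P2 mixes 2/3 on P

P1 indiff ⇒ q·9+(1-q)·3 = q·8+(1-q)·5 ⇒ q(1) = (1-q)(2) ⇒ q = 2/3
P2 indiff ⇒ p·1+(1-p)·5 = p·7+(1-p)·3 ⇒ p(-6) = (1-p)(-2) ⇒ p = 1/4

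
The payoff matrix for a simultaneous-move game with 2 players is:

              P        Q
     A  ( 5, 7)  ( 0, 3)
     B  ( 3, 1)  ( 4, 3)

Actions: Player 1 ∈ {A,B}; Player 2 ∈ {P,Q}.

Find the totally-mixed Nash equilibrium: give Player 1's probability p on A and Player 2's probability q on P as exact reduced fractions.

(p,q) = (1/3, 2/3)

P1 indiff ⇒ q·5+(1-q)·0 = q·3+(1-q)·4 ⇒ q(2) = (1-q)(4) ⇒ q = 2/3
P2 indiff ⇒ p·7+(1-p)·1 = p·3+(1-p)·3 ⇒ p(4) = (1-p)(2) ⇒ p = 1/3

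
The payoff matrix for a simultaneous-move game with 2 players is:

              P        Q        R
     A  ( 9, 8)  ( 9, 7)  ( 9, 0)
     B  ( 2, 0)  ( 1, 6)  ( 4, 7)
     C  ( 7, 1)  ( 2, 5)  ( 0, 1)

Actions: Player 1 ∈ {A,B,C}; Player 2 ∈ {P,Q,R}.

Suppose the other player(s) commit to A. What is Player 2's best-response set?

u_2(P vs A) = 8
u_2(Q vs A) = 7
u_2(R vs A) = 0
max payoff 8 at {P}

argmax u_2 = {P}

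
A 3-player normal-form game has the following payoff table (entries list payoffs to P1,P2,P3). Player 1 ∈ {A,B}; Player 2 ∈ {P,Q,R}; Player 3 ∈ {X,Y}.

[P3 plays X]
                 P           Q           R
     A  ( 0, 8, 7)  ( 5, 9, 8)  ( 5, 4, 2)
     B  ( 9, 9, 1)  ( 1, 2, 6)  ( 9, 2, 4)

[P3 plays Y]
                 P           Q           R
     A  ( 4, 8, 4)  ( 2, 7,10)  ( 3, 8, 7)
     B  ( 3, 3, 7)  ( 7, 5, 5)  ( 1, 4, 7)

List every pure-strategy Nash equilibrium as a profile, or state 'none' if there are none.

PSNE = {(A,R,Y)}

(A,P,X): not NE [P1→B gives 9>0; P2→Q gives 9>8]
(A,P,Y): not NE [P3→X gives 7>4]
(A,Q,X): not NE [P3→Y gives 10>8]
(A,Q,Y): not NE [P1→B gives 7>2; P2→R gives 8>7]
(A,R,X): not NE [P1→B gives 9>5; P2→Q gives 9>4; P3→Y gives 7>2]
(A,R,Y): NE
(B,P,X): not NE [P3→Y gives 7>1]
(B,P,Y): not NE [P1→A gives 4>3; P2→Q gives 5>3]
(B,Q,X): not NE [P1→A gives 5>1; P2→P gives 9>2]
(B,Q,Y): not NE [P3→X gives 6>5]
(B,R,X): not NE [P2→P gives 9>2; P3→Y gives 7>4]
(B,R,Y): not NE [P1→A gives 3>1; P2→Q gives 5>4]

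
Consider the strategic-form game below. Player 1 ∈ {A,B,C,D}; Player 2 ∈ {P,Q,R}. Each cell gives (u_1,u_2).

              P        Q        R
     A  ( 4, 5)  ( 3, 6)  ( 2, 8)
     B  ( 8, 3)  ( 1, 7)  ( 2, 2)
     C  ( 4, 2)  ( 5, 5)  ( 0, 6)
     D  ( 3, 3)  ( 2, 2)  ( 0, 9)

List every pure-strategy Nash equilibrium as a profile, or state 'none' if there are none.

(A,P): not NE [P1→B gives 8>4; P2→R gives 8>5]
(A,Q): not NE [P1→C gives 5>3; P2→R gives 8>6]
(A,R): NE
(B,P): not NE [P2→Q gives 7>3]
(B,Q): not NE [P1→C gives 5>1]
(B,R): not NE [P2→Q gives 7>2]
(C,P): not NE [P1→B gives 8>4; P2→R gives 6>2]
(C,Q): not NE [P2→R gives 6>5]
(C,R): not NE [P1→B gives 2>0]
(D,P): not NE [P1→B gives 8>3; P2→R gives 9>3]
(D,Q): not NE [P1→C gives 5>2; P2→R gives 9>2]
(D,R): not NE [P1→B gives 2>0]

PSNE = {(A,R)}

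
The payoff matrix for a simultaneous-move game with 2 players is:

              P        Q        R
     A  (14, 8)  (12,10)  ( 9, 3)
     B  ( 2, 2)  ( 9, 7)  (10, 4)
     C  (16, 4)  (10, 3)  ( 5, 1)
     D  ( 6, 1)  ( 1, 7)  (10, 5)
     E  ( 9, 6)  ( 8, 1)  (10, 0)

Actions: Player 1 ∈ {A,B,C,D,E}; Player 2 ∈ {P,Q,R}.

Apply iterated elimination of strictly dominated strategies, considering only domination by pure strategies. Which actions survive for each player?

P2 drop R (Q beats it: A:10>3 B:7>4 C:3>1 D:7>5 E:1>0)
P1 drop B (A beats it: P:14>2 Q:12>9)
P1 drop D (A beats it: P:14>6 Q:12>1)
P1 drop E (A beats it: P:14>9 Q:12>8)
P1→{A,C} P2→{P,Q}

IESDS → P1:{A,C} P2:{P,Q}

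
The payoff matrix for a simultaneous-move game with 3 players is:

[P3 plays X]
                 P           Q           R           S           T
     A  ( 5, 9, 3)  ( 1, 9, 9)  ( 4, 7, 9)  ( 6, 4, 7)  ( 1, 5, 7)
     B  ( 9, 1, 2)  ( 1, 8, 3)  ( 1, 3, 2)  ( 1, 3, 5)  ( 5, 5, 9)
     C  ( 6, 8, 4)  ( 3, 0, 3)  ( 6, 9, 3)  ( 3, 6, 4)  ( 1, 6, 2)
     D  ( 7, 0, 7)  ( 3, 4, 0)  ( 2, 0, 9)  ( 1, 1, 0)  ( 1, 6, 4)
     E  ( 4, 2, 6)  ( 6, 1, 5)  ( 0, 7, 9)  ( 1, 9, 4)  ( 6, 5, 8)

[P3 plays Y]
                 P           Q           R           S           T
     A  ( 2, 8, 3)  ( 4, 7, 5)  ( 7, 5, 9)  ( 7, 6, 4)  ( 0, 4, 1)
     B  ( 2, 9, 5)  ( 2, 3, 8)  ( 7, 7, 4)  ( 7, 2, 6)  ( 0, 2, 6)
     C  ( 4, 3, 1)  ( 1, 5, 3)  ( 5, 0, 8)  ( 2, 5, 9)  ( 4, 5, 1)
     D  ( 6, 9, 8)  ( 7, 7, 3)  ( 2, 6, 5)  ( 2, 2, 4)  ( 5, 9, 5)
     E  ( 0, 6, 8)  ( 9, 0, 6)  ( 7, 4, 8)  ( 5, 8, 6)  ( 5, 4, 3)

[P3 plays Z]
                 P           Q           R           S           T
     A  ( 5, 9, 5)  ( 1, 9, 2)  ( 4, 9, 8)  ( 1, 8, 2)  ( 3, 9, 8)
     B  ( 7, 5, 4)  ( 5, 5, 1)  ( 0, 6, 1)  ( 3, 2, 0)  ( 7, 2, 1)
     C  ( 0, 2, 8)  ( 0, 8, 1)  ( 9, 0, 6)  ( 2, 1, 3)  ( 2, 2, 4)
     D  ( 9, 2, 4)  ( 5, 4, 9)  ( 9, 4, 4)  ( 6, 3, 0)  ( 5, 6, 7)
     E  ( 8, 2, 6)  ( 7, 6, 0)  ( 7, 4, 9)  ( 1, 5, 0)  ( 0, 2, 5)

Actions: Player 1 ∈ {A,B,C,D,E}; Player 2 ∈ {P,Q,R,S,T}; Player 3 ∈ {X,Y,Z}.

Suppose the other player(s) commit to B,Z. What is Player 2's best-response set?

u_2(P vs B,Z) = 5
u_2(Q vs B,Z) = 5
u_2(R vs B,Z) = 6
u_2(S vs B,Z) = 2
u_2(T vs B,Z) = 2
max payoff 6 at {R}

argmax u_2 = {R}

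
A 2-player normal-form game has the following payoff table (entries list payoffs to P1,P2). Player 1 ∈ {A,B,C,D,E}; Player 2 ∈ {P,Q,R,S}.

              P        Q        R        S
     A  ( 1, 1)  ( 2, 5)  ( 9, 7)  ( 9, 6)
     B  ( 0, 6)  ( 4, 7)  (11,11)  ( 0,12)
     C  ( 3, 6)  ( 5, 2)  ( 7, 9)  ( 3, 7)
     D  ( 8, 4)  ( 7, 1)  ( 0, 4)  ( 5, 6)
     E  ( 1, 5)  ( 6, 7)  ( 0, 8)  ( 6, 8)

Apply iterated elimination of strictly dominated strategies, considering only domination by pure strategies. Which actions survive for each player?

P2 drop P (S beats it: A:6>1 B:12>6 C:7>6 D:6>4 E:8>5)
P2 drop Q (R beats it: A:7>5 B:11>7 C:9>2 D:4>1 E:8>7)
P1 drop C (A beats it: R:9>7 S:9>3)
P1 drop D (A beats it: R:9>0 S:9>5)
P1 drop E (A beats it: R:9>0 S:9>6)
P1→{A,B} P2→{R,S}

Remaining: P1:{A,B} P2:{R,S}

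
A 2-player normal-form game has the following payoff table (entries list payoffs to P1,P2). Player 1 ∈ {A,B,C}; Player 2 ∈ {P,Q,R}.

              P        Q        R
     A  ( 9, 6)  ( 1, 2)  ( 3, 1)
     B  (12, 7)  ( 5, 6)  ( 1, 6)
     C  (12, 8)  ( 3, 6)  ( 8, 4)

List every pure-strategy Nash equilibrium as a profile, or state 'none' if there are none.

Nash profiles: (B,P), (C,P)

(A,P): not NE [P1→C gives 12>9]
(A,Q): not NE [P1→B gives 5>1; P2→P gives 6>2]
(A,R): not NE [P1→C gives 8>3; P2→P gives 6>1]
(B,P): NE
(B,Q): not NE [P2→P gives 7>6]
(B,R): not NE [P1→C gives 8>1; P2→P gives 7>6]
(C,P): NE
(C,Q): not NE [P1→B gives 5>3; P2→P gives 8>6]
(C,R): not NE [P2→P gives 8>4]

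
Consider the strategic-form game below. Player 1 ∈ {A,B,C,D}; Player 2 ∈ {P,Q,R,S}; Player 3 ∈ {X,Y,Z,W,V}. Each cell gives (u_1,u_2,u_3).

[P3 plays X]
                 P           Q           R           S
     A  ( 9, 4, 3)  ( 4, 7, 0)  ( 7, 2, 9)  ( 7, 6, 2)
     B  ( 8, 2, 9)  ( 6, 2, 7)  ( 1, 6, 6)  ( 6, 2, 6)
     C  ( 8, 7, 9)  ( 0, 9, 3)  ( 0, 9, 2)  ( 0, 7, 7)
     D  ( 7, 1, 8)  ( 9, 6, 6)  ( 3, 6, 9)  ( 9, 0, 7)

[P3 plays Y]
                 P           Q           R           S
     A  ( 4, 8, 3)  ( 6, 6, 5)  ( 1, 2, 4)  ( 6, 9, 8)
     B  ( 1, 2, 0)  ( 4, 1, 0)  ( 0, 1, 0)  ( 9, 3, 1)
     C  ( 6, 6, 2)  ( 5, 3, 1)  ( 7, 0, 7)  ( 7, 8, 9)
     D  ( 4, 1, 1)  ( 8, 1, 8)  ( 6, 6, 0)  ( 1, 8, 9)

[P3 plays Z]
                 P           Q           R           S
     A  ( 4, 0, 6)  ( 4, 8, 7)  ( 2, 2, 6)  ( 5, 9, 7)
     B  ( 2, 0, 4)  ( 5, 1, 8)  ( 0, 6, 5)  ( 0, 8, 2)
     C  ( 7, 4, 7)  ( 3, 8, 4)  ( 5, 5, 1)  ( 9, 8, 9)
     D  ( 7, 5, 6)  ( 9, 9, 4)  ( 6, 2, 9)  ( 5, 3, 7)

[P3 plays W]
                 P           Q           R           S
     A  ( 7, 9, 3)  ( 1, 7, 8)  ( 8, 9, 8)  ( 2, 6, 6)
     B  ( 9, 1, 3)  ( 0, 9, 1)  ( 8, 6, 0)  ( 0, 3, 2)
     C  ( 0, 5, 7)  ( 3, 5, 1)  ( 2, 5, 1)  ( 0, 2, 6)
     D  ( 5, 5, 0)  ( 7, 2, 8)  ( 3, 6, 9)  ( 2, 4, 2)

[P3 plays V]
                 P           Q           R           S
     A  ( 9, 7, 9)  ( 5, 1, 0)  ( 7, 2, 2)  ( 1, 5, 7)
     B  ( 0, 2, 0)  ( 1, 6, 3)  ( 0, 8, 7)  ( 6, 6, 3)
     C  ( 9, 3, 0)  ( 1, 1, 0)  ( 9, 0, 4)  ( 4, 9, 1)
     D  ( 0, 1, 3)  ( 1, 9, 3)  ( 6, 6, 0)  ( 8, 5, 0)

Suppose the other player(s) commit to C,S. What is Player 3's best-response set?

u_3(X vs C,S) = 7
u_3(Y vs C,S) = 9
u_3(Z vs C,S) = 9
u_3(W vs C,S) = 6
u_3(V vs C,S) = 1
max payoff 9 at {Y,Z}

argmax u_3 = {Y,Z}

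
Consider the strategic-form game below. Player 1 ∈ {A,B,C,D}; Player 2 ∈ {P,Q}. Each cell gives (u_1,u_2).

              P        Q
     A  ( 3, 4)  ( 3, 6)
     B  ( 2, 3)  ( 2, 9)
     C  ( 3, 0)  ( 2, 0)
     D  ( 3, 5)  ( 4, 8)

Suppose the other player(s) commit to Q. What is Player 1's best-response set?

u_1(A vs Q) = 3
u_1(B vs Q) = 2
u_1(C vs Q) = 2
u_1(D vs Q) = 4
max payoff 4 at {D}

P1 best: {D}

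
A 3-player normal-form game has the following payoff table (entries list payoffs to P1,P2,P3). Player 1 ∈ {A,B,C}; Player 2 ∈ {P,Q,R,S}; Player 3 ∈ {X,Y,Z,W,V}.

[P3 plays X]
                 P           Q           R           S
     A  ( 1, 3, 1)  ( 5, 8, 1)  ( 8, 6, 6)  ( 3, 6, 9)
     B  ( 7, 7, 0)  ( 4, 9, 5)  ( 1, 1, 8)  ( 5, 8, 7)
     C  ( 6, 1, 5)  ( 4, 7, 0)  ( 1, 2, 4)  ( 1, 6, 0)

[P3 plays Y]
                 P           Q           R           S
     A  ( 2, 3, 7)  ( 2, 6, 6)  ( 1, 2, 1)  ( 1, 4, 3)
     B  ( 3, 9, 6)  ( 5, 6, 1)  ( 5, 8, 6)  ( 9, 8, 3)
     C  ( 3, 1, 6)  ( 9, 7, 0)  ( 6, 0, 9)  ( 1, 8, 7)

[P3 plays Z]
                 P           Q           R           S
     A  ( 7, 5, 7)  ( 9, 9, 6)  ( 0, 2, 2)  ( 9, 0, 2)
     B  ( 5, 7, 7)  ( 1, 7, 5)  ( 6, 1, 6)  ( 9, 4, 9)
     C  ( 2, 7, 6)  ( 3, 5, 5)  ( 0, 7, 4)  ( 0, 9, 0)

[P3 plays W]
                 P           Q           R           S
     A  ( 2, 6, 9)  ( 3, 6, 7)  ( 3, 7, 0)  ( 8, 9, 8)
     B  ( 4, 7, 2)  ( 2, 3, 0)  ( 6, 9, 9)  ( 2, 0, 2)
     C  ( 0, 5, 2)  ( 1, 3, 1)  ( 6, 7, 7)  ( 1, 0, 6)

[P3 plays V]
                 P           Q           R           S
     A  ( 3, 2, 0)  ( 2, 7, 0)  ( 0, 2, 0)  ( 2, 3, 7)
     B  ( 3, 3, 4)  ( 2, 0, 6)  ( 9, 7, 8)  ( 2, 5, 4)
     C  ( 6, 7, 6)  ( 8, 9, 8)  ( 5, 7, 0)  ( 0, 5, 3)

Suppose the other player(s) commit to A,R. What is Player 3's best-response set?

u_3(X vs A,R) = 6
u_3(Y vs A,R) = 1
u_3(Z vs A,R) = 2
u_3(W vs A,R) = 0
u_3(V vs A,R) = 0
max payoff 6 at {X}

BR_3 = {X}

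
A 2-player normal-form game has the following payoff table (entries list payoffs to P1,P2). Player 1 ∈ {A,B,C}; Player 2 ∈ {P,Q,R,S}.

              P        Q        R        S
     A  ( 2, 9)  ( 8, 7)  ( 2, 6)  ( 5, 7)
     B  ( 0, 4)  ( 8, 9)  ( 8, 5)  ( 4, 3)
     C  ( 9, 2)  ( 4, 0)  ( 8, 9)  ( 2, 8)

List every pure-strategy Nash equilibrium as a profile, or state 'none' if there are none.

(A,P): not NE [P1→C gives 9>2]
(A,Q): not NE [P2→P gives 9>7]
(A,R): not NE [P1→C gives 8>2; P2→P gives 9>6]
(A,S): not NE [P2→P gives 9>7]
(B,P): not NE [P1→C gives 9>0; P2→Q gives 9>4]
(B,Q): NE
(B,R): not NE [P2→Q gives 9>5]
(B,S): not NE [P1→A gives 5>4; P2→Q gives 9>3]
(C,P): not NE [P2→R gives 9>2]
(C,Q): not NE [P1→B gives 8>4; P2→R gives 9>0]
(C,R): NE
(C,S): not NE [P1→A gives 5>2; P2→R gives 9>8]

PSNE = {(B,Q), (C,R)}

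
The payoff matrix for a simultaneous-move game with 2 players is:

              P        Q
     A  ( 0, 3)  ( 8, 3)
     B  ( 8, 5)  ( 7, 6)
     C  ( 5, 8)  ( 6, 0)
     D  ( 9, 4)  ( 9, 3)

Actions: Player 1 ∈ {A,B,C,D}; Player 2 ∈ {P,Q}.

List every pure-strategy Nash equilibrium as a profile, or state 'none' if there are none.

NE set: (D,P)

(A,P): not NE [P1→D gives 9>0]
(A,Q): not NE [P1→D gives 9>8]
(B,P): not NE [P1→D gives 9>8; P2→Q gives 6>5]
(B,Q): not NE [P1→D gives 9>7]
(C,P): not NE [P1→D gives 9>5]
(C,Q): not NE [P1→D gives 9>6; P2→P gives 8>0]
(D,P): NE
(D,Q): not NE [P2→P gives 4>3]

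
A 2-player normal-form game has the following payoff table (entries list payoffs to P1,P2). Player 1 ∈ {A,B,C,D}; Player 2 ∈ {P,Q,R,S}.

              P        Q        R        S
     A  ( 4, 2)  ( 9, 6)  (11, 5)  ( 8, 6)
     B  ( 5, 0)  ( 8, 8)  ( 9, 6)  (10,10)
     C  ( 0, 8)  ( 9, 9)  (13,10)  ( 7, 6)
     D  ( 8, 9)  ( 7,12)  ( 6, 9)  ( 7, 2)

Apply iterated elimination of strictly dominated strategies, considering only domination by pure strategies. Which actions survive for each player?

Remaining: P1:{A,B,C} P2:{Q,R,S}

P2 drop P (Q beats it: A:6>2 B:8>0 C:9>8 D:12>9)
P1 drop D (A beats it: Q:9>7 R:11>6 S:8>7)
P1→{A,B,C} P2→{Q,R,S}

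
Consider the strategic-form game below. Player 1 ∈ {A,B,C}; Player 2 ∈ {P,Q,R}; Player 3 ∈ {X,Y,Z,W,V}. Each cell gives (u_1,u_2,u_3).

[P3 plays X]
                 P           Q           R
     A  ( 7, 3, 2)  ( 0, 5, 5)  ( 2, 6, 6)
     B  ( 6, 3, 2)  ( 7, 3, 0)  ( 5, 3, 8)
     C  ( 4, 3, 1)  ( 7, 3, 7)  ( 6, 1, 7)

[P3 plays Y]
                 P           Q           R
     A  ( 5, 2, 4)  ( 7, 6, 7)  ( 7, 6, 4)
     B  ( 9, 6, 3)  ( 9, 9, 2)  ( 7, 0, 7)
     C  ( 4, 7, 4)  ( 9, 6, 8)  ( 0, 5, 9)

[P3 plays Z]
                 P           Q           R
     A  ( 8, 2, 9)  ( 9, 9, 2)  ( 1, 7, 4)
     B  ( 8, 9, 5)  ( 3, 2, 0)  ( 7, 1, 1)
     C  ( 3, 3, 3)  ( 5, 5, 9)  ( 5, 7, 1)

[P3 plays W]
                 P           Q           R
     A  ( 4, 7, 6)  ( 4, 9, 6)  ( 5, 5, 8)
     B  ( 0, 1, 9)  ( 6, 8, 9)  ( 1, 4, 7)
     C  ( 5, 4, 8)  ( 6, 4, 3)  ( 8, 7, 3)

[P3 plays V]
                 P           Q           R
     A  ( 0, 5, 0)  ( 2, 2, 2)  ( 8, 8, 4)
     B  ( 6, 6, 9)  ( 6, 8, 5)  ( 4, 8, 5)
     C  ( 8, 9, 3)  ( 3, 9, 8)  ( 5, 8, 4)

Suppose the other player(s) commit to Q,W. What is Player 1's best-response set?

u_1(A vs Q,W) = 4
u_1(B vs Q,W) = 6
u_1(C vs Q,W) = 6
max payoff 6 at {B,C}

P1 best: {B,C}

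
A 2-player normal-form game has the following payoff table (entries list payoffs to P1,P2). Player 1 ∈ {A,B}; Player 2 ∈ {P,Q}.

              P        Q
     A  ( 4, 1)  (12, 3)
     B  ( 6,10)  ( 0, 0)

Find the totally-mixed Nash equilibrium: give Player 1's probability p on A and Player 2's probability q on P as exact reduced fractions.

P1 indiff ⇒ q·4+(1-q)·12 = q·6+(1-q)·0 ⇒ q(-2) = (1-q)(-12) ⇒ q = 6/7
P2 indiff ⇒ p·1+(1-p)·10 = p·3+(1-p)·0 ⇒ p(-2) = (1-p)(-10) ⇒ p = 5/6

p=5/6, q=6/7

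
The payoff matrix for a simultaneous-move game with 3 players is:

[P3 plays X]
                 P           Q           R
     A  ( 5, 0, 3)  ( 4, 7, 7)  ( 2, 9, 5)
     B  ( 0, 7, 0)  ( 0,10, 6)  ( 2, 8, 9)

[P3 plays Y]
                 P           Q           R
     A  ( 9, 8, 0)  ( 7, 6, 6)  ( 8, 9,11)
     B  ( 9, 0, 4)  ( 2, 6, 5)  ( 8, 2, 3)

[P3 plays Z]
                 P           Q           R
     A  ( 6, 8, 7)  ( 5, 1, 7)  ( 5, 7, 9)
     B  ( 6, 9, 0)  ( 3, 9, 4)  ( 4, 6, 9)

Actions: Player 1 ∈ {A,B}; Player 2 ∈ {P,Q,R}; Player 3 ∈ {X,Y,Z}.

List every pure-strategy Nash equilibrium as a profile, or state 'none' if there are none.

Nash profiles: (A,P,Z), (A,R,Y)

(A,P,X): not NE [P2→R gives 9>0; P3→Z gives 7>3]
(A,P,Y): not NE [P2→R gives 9>8; P3→Z gives 7>0]
(A,P,Z): NE
(A,Q,X): not NE [P2→R gives 9>7]
(A,Q,Y): not NE [P2→R gives 9>6; P3→Z gives 7>6]
(A,Q,Z): not NE [P2→P gives 8>1]
(A,R,X): not NE [P3→Y gives 11>5]
(A,R,Y): NE
(A,R,Z): not NE [P2→P gives 8>7; P3→Y gives 11>9]
(B,P,X): not NE [P1→A gives 5>0; P2→Q gives 10>7; P3→Y gives 4>0]
(B,P,Y): not NE [P2→Q gives 6>0]
(B,P,Z): not NE [P3→Y gives 4>0]
(B,Q,X): not NE [P1→A gives 4>0]
(B,Q,Y): not NE [P1→A gives 7>2; P3→X gives 6>5]
(B,Q,Z): not NE [P1→A gives 5>3; P3→X gives 6>4]
(B,R,X): not NE [P2→Q gives 10>8]
(B,R,Y): not NE [P2→Q gives 6>2; P3→Z gives 9>3]
(B,R,Z): not NE [P1→A gives 5>4; P2→Q gives 9>6]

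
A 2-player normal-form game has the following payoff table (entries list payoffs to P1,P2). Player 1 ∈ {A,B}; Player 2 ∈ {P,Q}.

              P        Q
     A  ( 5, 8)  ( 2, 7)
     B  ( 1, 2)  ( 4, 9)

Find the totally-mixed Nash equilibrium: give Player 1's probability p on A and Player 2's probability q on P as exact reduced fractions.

P1 indiff ⇒ q·5+(1-q)·2 = q·1+(1-q)·4 ⇒ q(4) = (1-q)(2) ⇒ q = 1/3
P2 indiff ⇒ p·8+(1-p)·2 = p·7+(1-p)·9 ⇒ p(1) = (1-p)(7) ⇒ p = 7/8

P1 mixes 7/8 on A; P2 mixes 1/3 on P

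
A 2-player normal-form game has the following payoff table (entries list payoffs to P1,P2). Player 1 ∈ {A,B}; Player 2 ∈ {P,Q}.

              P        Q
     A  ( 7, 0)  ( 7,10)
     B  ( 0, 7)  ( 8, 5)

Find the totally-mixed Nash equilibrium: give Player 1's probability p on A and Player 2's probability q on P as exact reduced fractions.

P1 indiff ⇒ q·7+(1-q)·7 = q·0+(1-q)·8 ⇒ q(7) = (1-q)(1) ⇒ q = 1/8
P2 indiff ⇒ p·0+(1-p)·7 = p·10+(1-p)·5 ⇒ p(-10) = (1-p)(-2) ⇒ p = 1/6

(p,q) = (1/6, 1/8)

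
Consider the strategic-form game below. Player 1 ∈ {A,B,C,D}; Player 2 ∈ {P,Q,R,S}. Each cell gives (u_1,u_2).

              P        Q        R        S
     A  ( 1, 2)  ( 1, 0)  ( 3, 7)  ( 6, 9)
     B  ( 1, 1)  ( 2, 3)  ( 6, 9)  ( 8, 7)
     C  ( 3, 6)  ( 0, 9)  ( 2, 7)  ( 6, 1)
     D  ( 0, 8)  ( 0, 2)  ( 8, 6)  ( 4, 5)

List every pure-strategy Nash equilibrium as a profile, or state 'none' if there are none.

(A,P): not NE [P1→C gives 3>1; P2→S gives 9>2]
(A,Q): not NE [P1→B gives 2>1; P2→S gives 9>0]
(A,R): not NE [P1→D gives 8>3; P2→S gives 9>7]
(A,S): not NE [P1→B gives 8>6]
(B,P): not NE [P1→C gives 3>1; P2→R gives 9>1]
(B,Q): not NE [P2→R gives 9>3]
(B,R): not NE [P1→D gives 8>6]
(B,S): not NE [P2→R gives 9>7]
(C,P): not NE [P2→Q gives 9>6]
(C,Q): not NE [P1→B gives 2>0]
(C,R): not NE [P1→D gives 8>2; P2→Q gives 9>7]
(C,S): not NE [P1→B gives 8>6; P2→Q gives 9>1]
(D,P): not NE [P1→C gives 3>0]
(D,Q): not NE [P1→B gives 2>0; P2→P gives 8>2]
(D,R): not NE [P2→P gives 8>6]
(D,S): not NE [P1→B gives 8>4; P2→P gives 8>5]

Equilibria: none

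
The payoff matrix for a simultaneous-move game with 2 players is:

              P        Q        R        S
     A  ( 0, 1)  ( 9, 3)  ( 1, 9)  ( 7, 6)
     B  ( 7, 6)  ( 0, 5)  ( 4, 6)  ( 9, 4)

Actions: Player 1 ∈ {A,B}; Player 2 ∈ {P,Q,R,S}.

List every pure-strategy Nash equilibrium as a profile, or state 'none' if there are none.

(A,P): not NE [P1→B gives 7>0; P2→R gives 9>1]
(A,Q): not NE [P2→R gives 9>3]
(A,R): not NE [P1→B gives 4>1]
(A,S): not NE [P1→B gives 9>7; P2→R gives 9>6]
(B,P): NE
(B,Q): not NE [P1→A gives 9>0; P2→R gives 6>5]
(B,R): NE
(B,S): not NE [P2→R gives 6>4]

NE set: (B,P), (B,R)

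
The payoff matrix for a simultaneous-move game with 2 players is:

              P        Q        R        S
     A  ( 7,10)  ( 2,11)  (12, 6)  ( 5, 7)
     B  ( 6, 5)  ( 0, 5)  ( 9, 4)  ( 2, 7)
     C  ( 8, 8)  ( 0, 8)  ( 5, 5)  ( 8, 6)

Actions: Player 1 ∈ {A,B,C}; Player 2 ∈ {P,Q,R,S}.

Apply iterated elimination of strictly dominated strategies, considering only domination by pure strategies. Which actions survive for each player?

Survivors P1:{A,C} P2:{P,Q}

P1 drop B (A beats it: P:7>6 Q:2>0 R:12>9 S:5>2)
P2 drop R (P beats it: A:10>6 C:8>5)
P2 drop S (P beats it: A:10>7 C:8>6)
P1→{A,C} P2→{P,Q}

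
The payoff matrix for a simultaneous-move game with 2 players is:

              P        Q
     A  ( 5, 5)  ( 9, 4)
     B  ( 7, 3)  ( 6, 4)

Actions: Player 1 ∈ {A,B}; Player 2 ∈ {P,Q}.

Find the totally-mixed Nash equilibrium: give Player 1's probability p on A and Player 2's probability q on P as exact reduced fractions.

P1 indiff ⇒ q·5+(1-q)·9 = q·7+(1-q)·6 ⇒ q(-2) = (1-q)(-3) ⇒ q = 3/5
P2 indiff ⇒ p·5+(1-p)·3 = p·4+(1-p)·4 ⇒ p(1) = (1-p)(1) ⇒ p = 1/2

p=1/2, q=3/5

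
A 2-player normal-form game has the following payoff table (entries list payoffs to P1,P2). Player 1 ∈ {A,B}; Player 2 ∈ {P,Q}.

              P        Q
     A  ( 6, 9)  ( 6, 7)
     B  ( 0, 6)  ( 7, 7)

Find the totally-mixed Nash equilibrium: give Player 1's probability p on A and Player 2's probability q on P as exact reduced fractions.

P1 indiff ⇒ q·6+(1-q)·6 = q·0+(1-q)·7 ⇒ q(6) = (1-q)(1) ⇒ q = 1/7
P2 indiff ⇒ p·9+(1-p)·6 = p·7+(1-p)·7 ⇒ p(2) = (1-p)(1) ⇒ p = 1/3

P1 mixes 1/3 on A; P2 mixes 1/7 on P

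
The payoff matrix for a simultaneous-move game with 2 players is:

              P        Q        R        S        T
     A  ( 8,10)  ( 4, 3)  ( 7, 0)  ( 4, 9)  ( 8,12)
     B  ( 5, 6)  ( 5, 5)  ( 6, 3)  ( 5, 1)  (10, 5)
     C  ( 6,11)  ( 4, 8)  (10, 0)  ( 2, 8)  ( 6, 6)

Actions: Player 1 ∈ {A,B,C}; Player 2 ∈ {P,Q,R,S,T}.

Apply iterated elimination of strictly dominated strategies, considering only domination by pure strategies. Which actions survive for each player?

P2 drop Q (P beats it: A:10>3 B:6>5 C:11>8)
P2 drop R (P beats it: A:10>0 B:6>3 C:11>0)
P1 drop C (A beats it: P:8>6 S:4>2 T:8>6)
P2 drop S (P beats it: A:10>9 B:6>1)
P1→{A,B} P2→{P,T}

Survivors P1:{A,B} P2:{P,T}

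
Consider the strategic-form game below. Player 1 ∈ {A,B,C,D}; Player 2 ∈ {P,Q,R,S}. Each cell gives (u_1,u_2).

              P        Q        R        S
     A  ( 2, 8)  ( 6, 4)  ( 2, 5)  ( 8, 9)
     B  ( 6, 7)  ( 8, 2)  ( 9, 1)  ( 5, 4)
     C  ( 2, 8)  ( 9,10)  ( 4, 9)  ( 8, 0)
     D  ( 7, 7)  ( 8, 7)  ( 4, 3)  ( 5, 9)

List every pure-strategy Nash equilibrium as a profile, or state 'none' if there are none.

NE set: (A,S), (C,Q)

(A,P): not NE [P1→D gives 7>2; P2→S gives 9>8]
(A,Q): not NE [P1→C gives 9>6; P2→S gives 9>4]
(A,R): not NE [P1→B gives 9>2; P2→S gives 9>5]
(A,S): NE
(B,P): not NE [P1→D gives 7>6]
(B,Q): not NE [P1→C gives 9>8; P2→P gives 7>2]
(B,R): not NE [P2→P gives 7>1]
(B,S): not NE [P1→C gives 8>5; P2→P gives 7>4]
(C,P): not NE [P1→D gives 7>2; P2→Q gives 10>8]
(C,Q): NE
(C,R): not NE [P1→B gives 9>4; P2→Q gives 10>9]
(C,S): not NE [P2→Q gives 10>0]
(D,P): not NE [P2→S gives 9>7]
(D,Q): not NE [P1→C gives 9>8; P2→S gives 9>7]
(D,R): not NE [P1→B gives 9>4; P2→S gives 9>3]
(D,S): not NE [P1→C gives 8>5]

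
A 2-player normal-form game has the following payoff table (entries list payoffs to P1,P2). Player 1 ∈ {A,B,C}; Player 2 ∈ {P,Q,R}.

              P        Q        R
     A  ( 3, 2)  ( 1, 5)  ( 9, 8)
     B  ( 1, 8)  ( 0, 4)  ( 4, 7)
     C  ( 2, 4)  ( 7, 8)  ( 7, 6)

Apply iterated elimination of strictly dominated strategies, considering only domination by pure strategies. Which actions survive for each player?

P1 drop B (A beats it: P:3>1 Q:1>0 R:9>4)
P2 drop P (Q beats it: A:5>2 C:8>4)
P1→{A,C} P2→{Q,R}

Remaining: P1:{A,C} P2:{Q,R}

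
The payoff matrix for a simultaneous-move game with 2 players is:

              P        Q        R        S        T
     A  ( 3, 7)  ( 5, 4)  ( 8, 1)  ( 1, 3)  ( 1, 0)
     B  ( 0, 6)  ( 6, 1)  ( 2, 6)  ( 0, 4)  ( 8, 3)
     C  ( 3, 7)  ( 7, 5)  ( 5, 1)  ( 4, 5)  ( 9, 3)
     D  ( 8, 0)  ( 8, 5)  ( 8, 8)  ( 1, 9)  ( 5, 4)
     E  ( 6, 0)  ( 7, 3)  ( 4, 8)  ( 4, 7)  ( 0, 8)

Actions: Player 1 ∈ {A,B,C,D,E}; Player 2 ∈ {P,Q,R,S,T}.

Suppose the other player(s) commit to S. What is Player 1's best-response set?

P1 best: {C,E}

u_1(A vs S) = 1
u_1(B vs S) = 0
u_1(C vs S) = 4
u_1(D vs S) = 1
u_1(E vs S) = 4
max payoff 4 at {C,E}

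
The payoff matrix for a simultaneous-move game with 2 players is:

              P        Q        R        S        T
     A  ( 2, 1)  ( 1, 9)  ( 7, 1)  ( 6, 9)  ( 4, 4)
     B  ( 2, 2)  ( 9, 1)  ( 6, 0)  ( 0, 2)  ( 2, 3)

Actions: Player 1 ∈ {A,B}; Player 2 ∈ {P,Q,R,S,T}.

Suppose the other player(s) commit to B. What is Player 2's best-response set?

u_2(P vs B) = 2
u_2(Q vs B) = 1
u_2(R vs B) = 0
u_2(S vs B) = 2
u_2(T vs B) = 3
max payoff 3 at {T}

argmax u_2 = {T}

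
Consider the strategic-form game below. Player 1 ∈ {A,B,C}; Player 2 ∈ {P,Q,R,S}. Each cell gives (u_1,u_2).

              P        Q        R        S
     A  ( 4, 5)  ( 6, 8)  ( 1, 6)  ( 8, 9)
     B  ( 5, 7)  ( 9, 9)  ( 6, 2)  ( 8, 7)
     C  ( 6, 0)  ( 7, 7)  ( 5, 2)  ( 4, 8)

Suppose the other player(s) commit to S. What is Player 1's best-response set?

P1 best: {A,B}

u_1(A vs S) = 8
u_1(B vs S) = 8
u_1(C vs S) = 4
max payoff 8 at {A,B}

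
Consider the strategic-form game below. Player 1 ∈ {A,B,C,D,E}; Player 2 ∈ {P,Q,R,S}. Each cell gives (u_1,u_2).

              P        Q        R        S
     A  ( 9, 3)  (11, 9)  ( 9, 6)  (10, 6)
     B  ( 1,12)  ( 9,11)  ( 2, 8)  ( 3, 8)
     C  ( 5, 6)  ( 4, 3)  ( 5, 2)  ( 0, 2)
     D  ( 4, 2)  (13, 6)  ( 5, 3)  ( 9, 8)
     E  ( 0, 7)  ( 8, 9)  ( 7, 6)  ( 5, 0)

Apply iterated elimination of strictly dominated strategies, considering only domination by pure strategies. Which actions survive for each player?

Survivors P1:{A,D} P2:{Q,S}

P1 drop B (A beats it: P:9>1 Q:11>9 R:9>2 S:10>3)
P1 drop C (A beats it: P:9>5 Q:11>4 R:9>5 S:10>0)
P1 drop E (A beats it: P:9>0 Q:11>8 R:9>7 S:10>5)
P2 drop P (Q beats it: A:9>3 D:6>2)
P2 drop R (Q beats it: A:9>6 D:6>3)
P1→{A,D} P2→{Q,S}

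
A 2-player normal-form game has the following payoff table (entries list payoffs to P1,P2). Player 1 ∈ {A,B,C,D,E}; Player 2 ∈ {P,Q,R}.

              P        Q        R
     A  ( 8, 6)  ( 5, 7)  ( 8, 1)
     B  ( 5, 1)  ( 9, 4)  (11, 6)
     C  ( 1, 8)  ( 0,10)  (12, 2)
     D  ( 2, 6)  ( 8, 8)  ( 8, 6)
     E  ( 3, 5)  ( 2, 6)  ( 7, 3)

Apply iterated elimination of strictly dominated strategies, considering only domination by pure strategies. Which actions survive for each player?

P1 drop D (B beats it: P:5>2 Q:9>8 R:11>8)
P1 drop E (A beats it: P:8>3 Q:5>2 R:8>7)
P2 drop P (Q beats it: A:7>6 B:4>1 C:10>8)
P1 drop A (B beats it: Q:9>5 R:11>8)
P1→{B,C} P2→{Q,R}

Survivors P1:{B,C} P2:{Q,R}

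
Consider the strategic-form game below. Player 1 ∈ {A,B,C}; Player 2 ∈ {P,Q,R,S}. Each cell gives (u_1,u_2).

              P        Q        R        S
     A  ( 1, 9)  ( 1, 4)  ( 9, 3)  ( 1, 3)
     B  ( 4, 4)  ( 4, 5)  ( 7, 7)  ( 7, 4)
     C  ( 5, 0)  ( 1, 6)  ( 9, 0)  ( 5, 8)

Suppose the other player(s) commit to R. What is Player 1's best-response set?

u_1(A vs R) = 9
u_1(B vs R) = 7
u_1(C vs R) = 9
max payoff 9 at {A,C}

P1 best: {A,C}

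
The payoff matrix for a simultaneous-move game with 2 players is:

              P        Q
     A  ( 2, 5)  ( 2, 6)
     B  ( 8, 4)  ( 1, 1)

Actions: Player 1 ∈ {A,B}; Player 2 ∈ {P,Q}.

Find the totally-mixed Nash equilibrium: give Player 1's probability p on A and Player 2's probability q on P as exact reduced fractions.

(p,q) = (3/4, 1/7)

P1 indiff ⇒ q·2+(1-q)·2 = q·8+(1-q)·1 ⇒ q(-6) = (1-q)(-1) ⇒ q = 1/7
P2 indiff ⇒ p·5+(1-p)·4 = p·6+(1-p)·1 ⇒ p(-1) = (1-p)(-3) ⇒ p = 3/4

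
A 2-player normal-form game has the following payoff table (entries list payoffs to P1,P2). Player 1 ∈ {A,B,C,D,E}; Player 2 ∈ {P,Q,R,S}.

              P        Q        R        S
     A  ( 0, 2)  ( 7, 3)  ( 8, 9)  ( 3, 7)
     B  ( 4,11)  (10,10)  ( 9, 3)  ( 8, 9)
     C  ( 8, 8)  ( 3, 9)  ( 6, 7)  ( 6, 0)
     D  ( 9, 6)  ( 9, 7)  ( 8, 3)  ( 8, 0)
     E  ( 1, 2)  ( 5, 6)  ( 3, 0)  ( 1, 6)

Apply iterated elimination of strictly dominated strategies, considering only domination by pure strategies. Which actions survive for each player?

Remaining: P1:{B,D} P2:{P,Q}

P1 drop A (B beats it: P:4>0 Q:10>7 R:9>8 S:8>3)
P1 drop C (D beats it: P:9>8 Q:9>3 R:8>6 S:8>6)
P1 drop E (B beats it: P:4>1 Q:10>5 R:9>3 S:8>1)
P2 drop R (P beats it: B:11>3 D:6>3)
P2 drop S (P beats it: B:11>9 D:6>0)
P1→{B,D} P2→{P,Q}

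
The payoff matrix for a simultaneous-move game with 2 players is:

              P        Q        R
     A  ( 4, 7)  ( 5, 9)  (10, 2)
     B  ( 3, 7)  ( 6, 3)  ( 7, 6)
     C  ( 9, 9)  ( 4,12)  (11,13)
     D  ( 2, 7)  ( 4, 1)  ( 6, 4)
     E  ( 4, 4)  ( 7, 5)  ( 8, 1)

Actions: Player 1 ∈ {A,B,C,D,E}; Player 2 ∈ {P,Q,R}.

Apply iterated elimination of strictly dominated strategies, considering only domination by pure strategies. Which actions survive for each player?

Survivors P1:{A,C,E} P2:{Q,R}

P1 drop B (E beats it: P:4>3 Q:7>6 R:8>7)
P1 drop D (A beats it: P:4>2 Q:5>4 R:10>6)
P2 drop P (Q beats it: A:9>7 C:12>9 E:5>4)
P1→{A,C,E} P2→{Q,R}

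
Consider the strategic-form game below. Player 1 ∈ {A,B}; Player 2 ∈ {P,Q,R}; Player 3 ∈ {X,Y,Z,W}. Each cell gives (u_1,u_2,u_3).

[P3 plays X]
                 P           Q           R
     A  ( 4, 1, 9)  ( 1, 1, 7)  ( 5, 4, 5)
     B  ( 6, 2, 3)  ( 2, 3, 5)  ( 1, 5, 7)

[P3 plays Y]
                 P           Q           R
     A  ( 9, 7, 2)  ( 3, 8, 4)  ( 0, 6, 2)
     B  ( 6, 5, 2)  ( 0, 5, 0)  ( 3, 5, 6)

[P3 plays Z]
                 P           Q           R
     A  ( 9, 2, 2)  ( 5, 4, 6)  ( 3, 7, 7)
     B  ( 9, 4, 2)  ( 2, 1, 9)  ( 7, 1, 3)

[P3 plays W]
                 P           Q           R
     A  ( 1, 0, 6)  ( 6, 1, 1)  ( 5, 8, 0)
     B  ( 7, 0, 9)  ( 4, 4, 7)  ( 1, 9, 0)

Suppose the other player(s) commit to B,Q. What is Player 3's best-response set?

u_3(X vs B,Q) = 5
u_3(Y vs B,Q) = 0
u_3(Z vs B,Q) = 9
u_3(W vs B,Q) = 7
max payoff 9 at {Z}

P3 best: {Z}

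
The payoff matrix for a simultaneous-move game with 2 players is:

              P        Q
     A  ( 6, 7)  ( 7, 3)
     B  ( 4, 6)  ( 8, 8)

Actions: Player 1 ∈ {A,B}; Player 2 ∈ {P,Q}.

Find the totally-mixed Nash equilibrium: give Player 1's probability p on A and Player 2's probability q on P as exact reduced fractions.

(p,q) = (1/3, 1/3)

P1 indiff ⇒ q·6+(1-q)·7 = q·4+(1-q)·8 ⇒ q(2) = (1-q)(1) ⇒ q = 1/3
P2 indiff ⇒ p·7+(1-p)·6 = p·3+(1-p)·8 ⇒ p(4) = (1-p)(2) ⇒ p = 1/3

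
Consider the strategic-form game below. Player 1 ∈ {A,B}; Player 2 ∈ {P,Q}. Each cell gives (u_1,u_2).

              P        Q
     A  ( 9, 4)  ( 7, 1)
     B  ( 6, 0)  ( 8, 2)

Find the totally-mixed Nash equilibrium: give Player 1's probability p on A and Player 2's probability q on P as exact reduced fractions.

P1 indiff ⇒ q·9+(1-q)·7 = q·6+(1-q)·8 ⇒ q(3) = (1-q)(1) ⇒ q = 1/4
P2 indiff ⇒ p·4+(1-p)·0 = p·1+(1-p)·2 ⇒ p(3) = (1-p)(2) ⇒ p = 2/5

P1 mixes 2/5 on A; P2 mixes 1/4 on P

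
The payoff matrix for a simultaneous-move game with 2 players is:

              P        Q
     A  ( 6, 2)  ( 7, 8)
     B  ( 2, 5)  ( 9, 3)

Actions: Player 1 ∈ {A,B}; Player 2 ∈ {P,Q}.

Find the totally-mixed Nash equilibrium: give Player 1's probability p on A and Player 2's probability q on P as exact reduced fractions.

P1 indiff ⇒ q·6+(1-q)·7 = q·2+(1-q)·9 ⇒ q(4) = (1-q)(2) ⇒ q = 1/3
P2 indiff ⇒ p·2+(1-p)·5 = p·8+(1-p)·3 ⇒ p(-6) = (1-p)(-2) ⇒ p = 1/4

P1 mixes 1/4 on A; P2 mixes 1/3 on P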